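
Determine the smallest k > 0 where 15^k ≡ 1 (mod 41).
40

41 is prime, so ord(15) divides φ(41) = 40.
Divisors of 40: 1, 2, 4, 5, 8, 10, 20, 40.
Repeated squaring: 15^1 ≡ 15, 15^2 ≡ 20, 15^4 ≡ 31, 15^8 ≡ 18, 15^16 ≡ 37, 15^32 ≡ 16 (mod 41).
Test 15^d mod 41 for each divisor d in increasing order:
15^1 ≡ 15
15^2 ≡ 20
15^4 ≡ 31
15^5 = 15^4·15^1 ≡ 14
15^8 ≡ 18
15^10 = 15^8·15^2 ≡ 32
15^20 = 15^16·15^4 ≡ 40
15^40 = 15^32·15^8 ≡ 1  ← first divisor giving 1
The order is 40.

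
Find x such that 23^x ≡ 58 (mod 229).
58

Baby-step giant-step with step n = ⌈√229⌉ = 16.
Baby steps 23^j mod 229 (j:value) for j=0..15: 0:1, 1:23, 2:71, 3:30, 4:3, 5:69, 6:213, 7:90, 8:9, 9:207, 10:181, 11:41, 12:27, 13:163, 14:85, 15:123.
Giant-step multiplier: 23^(-16) ≡ 23^(228-16) = 23^212 ≡ 82 (mod 229).
Giant steps γ_i = 58·82^i mod 229: γ_0=58, γ_1=176, γ_2=5, γ_3=181 (in table at j=10).
x = i·n + j = 3·16 + 10 = 58.
Check: 23^58 ≡ 58 (mod 229).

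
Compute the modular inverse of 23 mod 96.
71

gcd(23, 96) = 1, so the inverse exists.
Extended Euclidean algorithm on (96, 23):
96 = 4 × 23 + 4  ⟹  4 = (1)·96 + (-4)·23
23 = 5 × 4 + 3  ⟹  3 = (-5)·96 + (21)·23
4 = 1 × 3 + 1  ⟹  1 = (6)·96 + (-25)·23
So (-25)·23 ≡ 1 (mod 96), i.e. 23^(-1) ≡ -25 ≡ 71 (mod 96).
Check: 23 × 71 = 1633 ≡ 1 (mod 96)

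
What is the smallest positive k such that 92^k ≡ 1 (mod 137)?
136

137 is prime, so ord(92) divides φ(137) = 136.
Divisors of 136: 1, 2, 4, 8, 17, 34, 68, 136.
Repeated squaring: 92^1 ≡ 92, 92^2 ≡ 107, 92^4 ≡ 78, 92^8 ≡ 56, 92^16 ≡ 122, 92^32 ≡ 88, 92^64 ≡ 72, 92^128 ≡ 115 (mod 137).
Test 92^d mod 137 for each divisor d in increasing order:
92^1 ≡ 92
92^2 ≡ 107
92^4 ≡ 78
92^8 ≡ 56
92^17 = 92^16·92^1 ≡ 127
92^34 = 92^32·92^2 ≡ 100
92^68 = 92^64·92^4 ≡ 136
92^136 = 92^128·92^8 ≡ 1  ← first divisor giving 1
The order is 136.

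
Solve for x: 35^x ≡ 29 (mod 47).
15

Baby-step giant-step with step n = ⌈√47⌉ = 7.
Baby steps 35^j mod 47 (j:value) for j=0..6: 0:1, 1:35, 2:3, 3:11, 4:9, 5:33, 6:27.
Giant-step multiplier: 35^(-7) ≡ 35^(46-7) = 35^39 ≡ 19 (mod 47).
Giant steps γ_i = 29·19^i mod 47: γ_0=29, γ_1=34, γ_2=35 (in table at j=1).
x = i·n + j = 2·7 + 1 = 15.
Check: 35^15 ≡ 29 (mod 47).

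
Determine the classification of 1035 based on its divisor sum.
deficient

Proper divisors of 1035: sum = 1 + 3 + 5 + 9 + 15 + 23 + 45 + 69 + 115 + 207 + 345 = 837
Since 837 < 1035, 1035 is deficient.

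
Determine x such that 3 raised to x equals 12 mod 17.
13

Baby-step giant-step with step n = ⌈√17⌉ = 5.
Baby steps 3^j mod 17 (j:value) for j=0..4: 0:1, 1:3, 2:9, 3:10, 4:13.
Giant-step multiplier: 3^(-5) ≡ 3^(16-5) = 3^11 ≡ 7 (mod 17).
Giant steps γ_i = 12·7^i mod 17: γ_0=12, γ_1=16, γ_2=10 (in table at j=3).
x = i·n + j = 2·5 + 3 = 13.
Check: 3^13 ≡ 12 (mod 17).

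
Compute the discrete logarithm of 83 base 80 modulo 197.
70

Baby-step giant-step with step n = ⌈√197⌉ = 15.
Baby steps 80^j mod 197 (j:value) for j=0..14: 0:1, 1:80, 2:96, 3:194, 4:154, 5:106, 6:9, 7:129, 8:76, 9:170, 10:7, 11:166, 12:81, 13:176, 14:93.
Giant-step multiplier: 80^(-15) ≡ 80^(196-15) = 80^181 ≡ 167 (mod 197).
Giant steps γ_i = 83·167^i mod 197: γ_0=83, γ_1=71, γ_2=37, γ_3=72, γ_4=7 (in table at j=10).
x = i·n + j = 4·15 + 10 = 70.
Check: 80^70 ≡ 83 (mod 197).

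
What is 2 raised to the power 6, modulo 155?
64

Repeated squaring. Binary of 6 = 110.
2^1 ≡ 2 (mod 155); 2^2 ≡ 4 (mod 155); 2^4 ≡ 16 (mod 155)
2^6 = 2^2 × 2^4 ≡ 64 (mod 155)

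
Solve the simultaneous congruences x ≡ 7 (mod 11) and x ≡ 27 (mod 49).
370

Using Chinese Remainder Theorem:
M = 11 × 49 = 539
M1 = 49, M2 = 11
y1 = 49^(-1) mod 11 = 9
y2 = 11^(-1) mod 49 = 9
x = (7×49×9 + 27×11×9) mod 539 = 370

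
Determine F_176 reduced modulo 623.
0

Matrix identity: Q^n = [[F_(n+1), F_n], [F_n, F_(n-1)]] with Q = [[1,1],[1,0]].
n = 176 = 10110000₂. Square-and-multiply, entries mod 623:
Q^1 = [[1,1],[1,0]]
Q^2 = (Q^1)² = [[2,1],[1,1]]
Q^5 = (Q^2)²·Q = [[8,5],[5,3]]
Q^11 = (Q^5)²·Q = [[144,89],[89,55]]
Q^22 = (Q^11)² = [[622,267],[267,355]]
Q^44 = (Q^22)² = [[268,445],[445,446]]
Q^88 = (Q^44)² = [[90,0],[0,90]]
Q^176 = (Q^88)² = [[1,0],[0,1]]
F_176 mod 623 = Q^176[0][1] = 0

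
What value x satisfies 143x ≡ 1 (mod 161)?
152

gcd(143, 161) = 1, so the inverse exists.
Extended Euclidean algorithm on (161, 143):
161 = 1 × 143 + 18  ⟹  18 = (1)·161 + (-1)·143
143 = 7 × 18 + 17  ⟹  17 = (-7)·161 + (8)·143
18 = 1 × 17 + 1  ⟹  1 = (8)·161 + (-9)·143
So (-9)·143 ≡ 1 (mod 161), i.e. 143^(-1) ≡ -9 ≡ 152 (mod 161).
Check: 143 × 152 = 21736 ≡ 1 (mod 161)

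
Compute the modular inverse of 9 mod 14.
11

gcd(9, 14) = 1, so the inverse exists.
Extended Euclidean algorithm on (14, 9):
14 = 1 × 9 + 5  ⟹  5 = (1)·14 + (-1)·9
9 = 1 × 5 + 4  ⟹  4 = (-1)·14 + (2)·9
5 = 1 × 4 + 1  ⟹  1 = (2)·14 + (-3)·9
So (-3)·9 ≡ 1 (mod 14), i.e. 9^(-1) ≡ -3 ≡ 11 (mod 14).
Check: 9 × 11 = 99 ≡ 1 (mod 14)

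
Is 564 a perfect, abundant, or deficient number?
abundant

Proper divisors of 564: sum = 1 + 2 + 3 + 4 + 6 + 12 + 47 + 94 + 141 + 188 + 282 = 780
Since 780 > 564, 564 is abundant.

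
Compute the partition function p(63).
1505499

p(n) counts ways to write n as a sum of positive integers (order ignored).
Euler's pentagonal recurrence: p(k) = p(k-1) + p(k-2) - p(k-5) - p(k-7) + p(k-12) + p(k-15) - ... (offsets j(3j∓1)/2, signs ++--, p(0)=1, p(<0)=0).
DP table for k = 0..62: p(0)=1, p(1)=1, p(2)=2, p(3)=3, p(4)=5, p(5)=7, p(6)=11, p(7)=15, p(8)=22, p(9)=30, p(10)=42, p(11)=56, p(12)=77, p(13)=101, p(14)=135, p(15)=176, p(16)=231, p(17)=297, p(18)=385, p(19)=490, p(20)=627, p(21)=792, p(22)=1002, p(23)=1255, p(24)=1575, p(25)=1958, p(26)=2436, p(27)=3010, p(28)=3718, p(29)=4565, p(30)=5604, p(31)=6842, p(32)=8349, p(33)=10143, p(34)=12310, p(35)=14883, p(36)=17977, p(37)=21637, p(38)=26015, p(39)=31185, p(40)=37338, p(41)=44583, p(42)=53174, p(43)=63261, p(44)=75175, p(45)=89134, p(46)=105558, p(47)=124754, p(48)=147273, p(49)=173525, p(50)=204226, p(51)=239943, p(52)=281589, p(53)=329931, p(54)=386155, p(55)=451276, p(56)=526823, p(57)=614154, p(58)=715220, p(59)=831820, p(60)=966467, p(61)=1121505, p(62)=1300156.
Final step: p(63) = p(62) + p(61) - p(58) - p(56) + p(51) + p(48) - p(41) - p(37) + p(28) + p(23) - p(12) - p(6)
= 1300156 + 1121505 - 715220 - 526823 + 239943 + 147273 - 44583 - 21637 + 3718 + 1255 - 77 - 11
= 1505499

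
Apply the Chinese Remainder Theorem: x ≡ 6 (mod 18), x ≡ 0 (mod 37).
222

Using Chinese Remainder Theorem:
M = 18 × 37 = 666
M1 = 37, M2 = 18
y1 = 37^(-1) mod 18 = 1
y2 = 18^(-1) mod 37 = 35
x = (6×37×1 + 0×18×35) mod 666 = 222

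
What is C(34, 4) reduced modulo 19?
16

Using Lucas' theorem:
Write n=34 and k=4 in base 19:
n in base 19: [1, 15]
k in base 19: [0, 4]
C(34,4) mod 19 = ∏ C(n_i, k_i) mod 19
Digit binomials (mod 19): C(1,0) = 1; C(15,4) = 1365 ≡ 16
Product: 1 × 16 = 16 ≡ 16 (mod 19)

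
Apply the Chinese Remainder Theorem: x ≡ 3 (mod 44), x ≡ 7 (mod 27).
223

Using Chinese Remainder Theorem:
M = 44 × 27 = 1188
M1 = 27, M2 = 44
y1 = 27^(-1) mod 44 = 31
y2 = 44^(-1) mod 27 = 8
x = (3×27×31 + 7×44×8) mod 1188 = 223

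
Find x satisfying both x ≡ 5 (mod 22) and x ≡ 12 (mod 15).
27

Using Chinese Remainder Theorem:
M = 22 × 15 = 330
M1 = 15, M2 = 22
y1 = 15^(-1) mod 22 = 3
y2 = 22^(-1) mod 15 = 13
x = (5×15×3 + 12×22×13) mod 330 = 27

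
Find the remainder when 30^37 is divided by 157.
71

Repeated squaring. Binary of 37 = 100101.
30^1 ≡ 30 (mod 157); 30^2 ≡ 115 (mod 157); 30^4 ≡ 37 (mod 157); 30^8 ≡ 113 (mod 157); 30^16 ≡ 52 (mod 157); 30^32 ≡ 35 (mod 157)
30^37 = 30^1 × 30^4 × 30^32 ≡ 71 (mod 157)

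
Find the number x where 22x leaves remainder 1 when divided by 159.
94

gcd(22, 159) = 1, so the inverse exists.
Extended Euclidean algorithm on (159, 22):
159 = 7 × 22 + 5  ⟹  5 = (1)·159 + (-7)·22
22 = 4 × 5 + 2  ⟹  2 = (-4)·159 + (29)·22
5 = 2 × 2 + 1  ⟹  1 = (9)·159 + (-65)·22
So (-65)·22 ≡ 1 (mod 159), i.e. 22^(-1) ≡ -65 ≡ 94 (mod 159).
Check: 22 × 94 = 2068 ≡ 1 (mod 159)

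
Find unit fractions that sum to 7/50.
1/8 + 1/67 + 1/13400

Greedy algorithm:
7/50: ceiling(50/7) = 8, use 1/8
3/200: ceiling(200/3) = 67, use 1/67
1/13400: ceiling(13400/1) = 13400, use 1/13400
Result: 7/50 = 1/8 + 1/67 + 1/13400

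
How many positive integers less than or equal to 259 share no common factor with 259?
216

259 = 7 × 37
φ(n) = n × ∏(1 - 1/p) for each prime p dividing n
φ(259) = 259 × (1 - 1/7) × (1 - 1/37) = 216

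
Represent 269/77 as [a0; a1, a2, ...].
[3; 2, 38]

Euclidean algorithm steps:
269 = 3 × 77 + 38
77 = 2 × 38 + 1
38 = 38 × 1 + 0
Continued fraction: [3; 2, 38]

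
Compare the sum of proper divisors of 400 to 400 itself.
abundant

Proper divisors of 400: sum = 1 + 2 + 4 + 5 + 8 + 10 + 16 + 20 + 25 + 40 + 50 + 80 + 100 + 200 = 561
Since 561 > 400, 400 is abundant.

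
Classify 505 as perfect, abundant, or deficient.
deficient

Proper divisors of 505: sum = 1 + 5 + 101 = 107
Since 107 < 505, 505 is deficient.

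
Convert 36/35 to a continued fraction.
[1; 35]

Euclidean algorithm steps:
36 = 1 × 35 + 1
35 = 35 × 1 + 0
Continued fraction: [1; 35]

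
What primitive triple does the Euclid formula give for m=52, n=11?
(2583, 1144, 2825)

Euclid's formula: a = m² - n², b = 2mn, c = m² + n²
m = 52, n = 11
a = 52² - 11² = 2704 - 121 = 2583
b = 2 × 52 × 11 = 1144
c = 52² + 11² = 2704 + 121 = 2825
Verification: 2583² + 1144² = 6671889 + 1308736 = 7980625 = 2825² ✓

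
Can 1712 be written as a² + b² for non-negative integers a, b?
Not possible

Factorization: 1712 = 2^4 × 107
By Fermat: n is sum of two squares iff every prime p ≡ 3 (mod 4) appears to even power.
Prime(s) ≡ 3 (mod 4) with odd exponent: [(107, 1)]
Therefore 1712 cannot be expressed as a² + b².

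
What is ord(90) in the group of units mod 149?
148

149 is prime, so ord(90) divides φ(149) = 148.
Divisors of 148: 1, 2, 4, 37, 74, 148.
Repeated squaring: 90^1 ≡ 90, 90^2 ≡ 54, 90^4 ≡ 85, 90^8 ≡ 73, 90^16 ≡ 114, 90^32 ≡ 33, 90^64 ≡ 46, 90^128 ≡ 30 (mod 149).
Test 90^d mod 149 for each divisor d in increasing order:
90^1 ≡ 90
90^2 ≡ 54
90^4 ≡ 85
90^37 = 90^32·90^4·90^1 ≡ 44
90^74 = 90^64·90^8·90^2 ≡ 148
90^148 = 90^128·90^16·90^4 ≡ 1  ← first divisor giving 1
The order is 148.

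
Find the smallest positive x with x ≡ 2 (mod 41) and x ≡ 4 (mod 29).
207

Using Chinese Remainder Theorem:
M = 41 × 29 = 1189
M1 = 29, M2 = 41
y1 = 29^(-1) mod 41 = 17
y2 = 41^(-1) mod 29 = 17
x = (2×29×17 + 4×41×17) mod 1189 = 207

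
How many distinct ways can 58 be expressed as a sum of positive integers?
715220

p(n) counts ways to write n as a sum of positive integers (order ignored).
Euler's pentagonal recurrence: p(k) = p(k-1) + p(k-2) - p(k-5) - p(k-7) + p(k-12) + p(k-15) - ... (offsets j(3j∓1)/2, signs ++--, p(0)=1, p(<0)=0).
DP table for k = 0..57: p(0)=1, p(1)=1, p(2)=2, p(3)=3, p(4)=5, p(5)=7, p(6)=11, p(7)=15, p(8)=22, p(9)=30, p(10)=42, p(11)=56, p(12)=77, p(13)=101, p(14)=135, p(15)=176, p(16)=231, p(17)=297, p(18)=385, p(19)=490, p(20)=627, p(21)=792, p(22)=1002, p(23)=1255, p(24)=1575, p(25)=1958, p(26)=2436, p(27)=3010, p(28)=3718, p(29)=4565, p(30)=5604, p(31)=6842, p(32)=8349, p(33)=10143, p(34)=12310, p(35)=14883, p(36)=17977, p(37)=21637, p(38)=26015, p(39)=31185, p(40)=37338, p(41)=44583, p(42)=53174, p(43)=63261, p(44)=75175, p(45)=89134, p(46)=105558, p(47)=124754, p(48)=147273, p(49)=173525, p(50)=204226, p(51)=239943, p(52)=281589, p(53)=329931, p(54)=386155, p(55)=451276, p(56)=526823, p(57)=614154.
Final step: p(58) = p(57) + p(56) - p(53) - p(51) + p(46) + p(43) - p(36) - p(32) + p(23) + p(18) - p(7) - p(1)
= 614154 + 526823 - 329931 - 239943 + 105558 + 63261 - 17977 - 8349 + 1255 + 385 - 15 - 1
= 715220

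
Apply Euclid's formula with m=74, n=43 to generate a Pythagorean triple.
(3627, 6364, 7325)

Euclid's formula: a = m² - n², b = 2mn, c = m² + n²
m = 74, n = 43
a = 74² - 43² = 5476 - 1849 = 3627
b = 2 × 74 × 43 = 6364
c = 74² + 43² = 5476 + 1849 = 7325
Verification: 3627² + 6364² = 13155129 + 40500496 = 53655625 = 7325² ✓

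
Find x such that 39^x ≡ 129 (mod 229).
100

Baby-step giant-step with step n = ⌈√229⌉ = 16.
Baby steps 39^j mod 229 (j:value) for j=0..15: 0:1, 1:39, 2:147, 3:8, 4:83, 5:31, 6:64, 7:206, 8:19, 9:54, 10:45, 11:152, 12:203, 13:131, 14:71, 15:21.
Giant-step multiplier: 39^(-16) ≡ 39^(228-16) = 39^212 ≡ 144 (mod 229).
Giant steps γ_i = 129·144^i mod 229: γ_0=129, γ_1=27, γ_2=224, γ_3=196, γ_4=57, γ_5=193, γ_6=83 (in table at j=4).
x = i·n + j = 6·16 + 4 = 100.
Check: 39^100 ≡ 129 (mod 229).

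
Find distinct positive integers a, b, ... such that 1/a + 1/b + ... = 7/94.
1/14 + 1/329

Greedy algorithm:
7/94: ceiling(94/7) = 14, use 1/14
1/329: ceiling(329/1) = 329, use 1/329
Result: 7/94 = 1/14 + 1/329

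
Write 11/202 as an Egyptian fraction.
1/19 + 1/549 + 1/421413 + 1/295981106202

Greedy algorithm:
11/202: ceiling(202/11) = 19, use 1/19
7/3838: ceiling(3838/7) = 549, use 1/549
5/2107062: ceiling(2107062/5) = 421413, use 1/421413
1/295981106202: ceiling(295981106202/1) = 295981106202, use 1/295981106202
Result: 11/202 = 1/19 + 1/549 + 1/421413 + 1/295981106202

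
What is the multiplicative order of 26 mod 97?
96

97 is prime, so ord(26) divides φ(97) = 96.
Divisors of 96: 1, 2, 3, 4, 6, 8, 12, 16, 24, 32, 48, 96.
Repeated squaring: 26^1 ≡ 26, 26^2 ≡ 94, 26^4 ≡ 9, 26^8 ≡ 81, 26^16 ≡ 62, 26^32 ≡ 61, 26^64 ≡ 35 (mod 97).
Test 26^d mod 97 for each divisor d in increasing order:
26^1 ≡ 26
26^2 ≡ 94
26^3 = 26^2·26^1 ≡ 19
26^4 ≡ 9
26^6 = 26^4·26^2 ≡ 70
26^8 ≡ 81
26^12 = 26^8·26^4 ≡ 50
26^16 ≡ 62
26^24 = 26^16·26^8 ≡ 75
26^32 ≡ 61
26^48 = 26^32·26^16 ≡ 96
26^96 = 26^64·26^32 ≡ 1  ← first divisor giving 1
The order is 96.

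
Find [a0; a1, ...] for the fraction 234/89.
[2; 1, 1, 1, 2, 3, 3]

Euclidean algorithm steps:
234 = 2 × 89 + 56
89 = 1 × 56 + 33
56 = 1 × 33 + 23
33 = 1 × 23 + 10
23 = 2 × 10 + 3
10 = 3 × 3 + 1
3 = 3 × 1 + 0
Continued fraction: [2; 1, 1, 1, 2, 3, 3]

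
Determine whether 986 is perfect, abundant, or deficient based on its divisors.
deficient

Proper divisors of 986: sum = 1 + 2 + 17 + 29 + 34 + 58 + 493 = 634
Since 634 < 986, 986 is deficient.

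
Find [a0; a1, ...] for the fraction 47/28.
[1; 1, 2, 9]

Euclidean algorithm steps:
47 = 1 × 28 + 19
28 = 1 × 19 + 9
19 = 2 × 9 + 1
9 = 9 × 1 + 0
Continued fraction: [1; 1, 2, 9]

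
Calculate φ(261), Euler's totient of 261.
168

261 = 3^2 × 29
φ(n) = n × ∏(1 - 1/p) for each prime p dividing n
φ(261) = 261 × (1 - 1/3) × (1 - 1/29) = 168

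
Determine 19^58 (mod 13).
4

Repeated squaring. Binary of 58 = 111010.
19^1 ≡ 6 (mod 13); 19^2 ≡ 10 (mod 13); 19^4 ≡ 9 (mod 13); 19^8 ≡ 3 (mod 13); 19^16 ≡ 9 (mod 13); 19^32 ≡ 3 (mod 13)
19^58 = 19^2 × 19^8 × 19^16 × 19^32 ≡ 4 (mod 13)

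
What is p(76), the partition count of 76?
9289091

p(n) counts ways to write n as a sum of positive integers (order ignored).
Euler's pentagonal recurrence: p(k) = p(k-1) + p(k-2) - p(k-5) - p(k-7) + p(k-12) + p(k-15) - ... (offsets j(3j∓1)/2, signs ++--, p(0)=1, p(<0)=0).
DP table for k = 0..75: p(0)=1, p(1)=1, p(2)=2, p(3)=3, p(4)=5, p(5)=7, p(6)=11, p(7)=15, p(8)=22, p(9)=30, p(10)=42, p(11)=56, p(12)=77, p(13)=101, p(14)=135, p(15)=176, p(16)=231, p(17)=297, p(18)=385, p(19)=490, p(20)=627, p(21)=792, p(22)=1002, p(23)=1255, p(24)=1575, p(25)=1958, p(26)=2436, p(27)=3010, p(28)=3718, p(29)=4565, p(30)=5604, p(31)=6842, p(32)=8349, p(33)=10143, p(34)=12310, p(35)=14883, p(36)=17977, p(37)=21637, p(38)=26015, p(39)=31185, p(40)=37338, p(41)=44583, p(42)=53174, p(43)=63261, p(44)=75175, p(45)=89134, p(46)=105558, p(47)=124754, p(48)=147273, p(49)=173525, p(50)=204226, p(51)=239943, p(52)=281589, p(53)=329931, p(54)=386155, p(55)=451276, p(56)=526823, p(57)=614154, p(58)=715220, p(59)=831820, p(60)=966467, p(61)=1121505, p(62)=1300156, p(63)=1505499, p(64)=1741630, p(65)=2012558, p(66)=2323520, p(67)=2679689, p(68)=3087735, p(69)=3554345, p(70)=4087968, p(71)=4697205, p(72)=5392783, p(73)=6185689, p(74)=7089500, p(75)=8118264.
Final step: p(76) = p(75) + p(74) - p(71) - p(69) + p(64) + p(61) - p(54) - p(50) + p(41) + p(36) - p(25) - p(19) + p(6)
= 8118264 + 7089500 - 4697205 - 3554345 + 1741630 + 1121505 - 386155 - 204226 + 44583 + 17977 - 1958 - 490 + 11
= 9289091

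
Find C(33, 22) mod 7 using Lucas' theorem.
6

Using Lucas' theorem:
Write n=33 and k=22 in base 7:
n in base 7: [4, 5]
k in base 7: [3, 1]
C(33,22) mod 7 = ∏ C(n_i, k_i) mod 7
Digit binomials (mod 7): C(4,3) = 4; C(5,1) = 5
Product: 4 × 5 = 20 ≡ 6 (mod 7)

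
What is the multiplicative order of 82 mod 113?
56

113 is prime, so ord(82) divides φ(113) = 112.
Divisors of 112: 1, 2, 4, 7, 8, 14, 16, 28, 56, 112.
Repeated squaring: 82^1 ≡ 82, 82^2 ≡ 57, 82^4 ≡ 85, 82^8 ≡ 106, 82^16 ≡ 49, 82^32 ≡ 28, 82^64 ≡ 106 (mod 113).
Test 82^d mod 113 for each divisor d in increasing order:
82^1 ≡ 82
82^2 ≡ 57
82^4 ≡ 85
82^7 = 82^4·82^2·82^1 ≡ 95
82^8 ≡ 106
82^14 = 82^8·82^4·82^2 ≡ 98
82^16 ≡ 49
82^28 = 82^16·82^8·82^4 ≡ 112
82^56 = 82^32·82^16·82^8 ≡ 1  ← first divisor giving 1
The order is 56.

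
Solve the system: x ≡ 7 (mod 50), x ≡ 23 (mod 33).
1607

Using Chinese Remainder Theorem:
M = 50 × 33 = 1650
M1 = 33, M2 = 50
y1 = 33^(-1) mod 50 = 47
y2 = 50^(-1) mod 33 = 2
x = (7×33×47 + 23×50×2) mod 1650 = 1607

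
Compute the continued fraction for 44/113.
[0; 2, 1, 1, 3, 6]

Euclidean algorithm steps:
44 = 0 × 113 + 44
113 = 2 × 44 + 25
44 = 1 × 25 + 19
25 = 1 × 19 + 6
19 = 3 × 6 + 1
6 = 6 × 1 + 0
Continued fraction: [0; 2, 1, 1, 3, 6]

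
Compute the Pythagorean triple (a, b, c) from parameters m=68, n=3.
(4615, 408, 4633)

Euclid's formula: a = m² - n², b = 2mn, c = m² + n²
m = 68, n = 3
a = 68² - 3² = 4624 - 9 = 4615
b = 2 × 68 × 3 = 408
c = 68² + 3² = 4624 + 9 = 4633
Verification: 4615² + 408² = 21298225 + 166464 = 21464689 = 4633² ✓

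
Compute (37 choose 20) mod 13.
10

Using Lucas' theorem:
Write n=37 and k=20 in base 13:
n in base 13: [2, 11]
k in base 13: [1, 7]
C(37,20) mod 13 = ∏ C(n_i, k_i) mod 13
Digit binomials (mod 13): C(2,1) = 2; C(11,7) = 330 ≡ 5
Product: 2 × 5 = 10 ≡ 10 (mod 13)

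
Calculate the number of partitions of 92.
72533807

p(n) counts ways to write n as a sum of positive integers (order ignored).
Euler's pentagonal recurrence: p(k) = p(k-1) + p(k-2) - p(k-5) - p(k-7) + p(k-12) + p(k-15) - ... (offsets j(3j∓1)/2, signs ++--, p(0)=1, p(<0)=0).
DP table for k = 0..91: p(0)=1, p(1)=1, p(2)=2, p(3)=3, p(4)=5, p(5)=7, p(6)=11, p(7)=15, p(8)=22, p(9)=30, p(10)=42, p(11)=56, p(12)=77, p(13)=101, p(14)=135, p(15)=176, p(16)=231, p(17)=297, p(18)=385, p(19)=490, p(20)=627, p(21)=792, p(22)=1002, p(23)=1255, p(24)=1575, p(25)=1958, p(26)=2436, p(27)=3010, p(28)=3718, p(29)=4565, p(30)=5604, p(31)=6842, p(32)=8349, p(33)=10143, p(34)=12310, p(35)=14883, p(36)=17977, p(37)=21637, p(38)=26015, p(39)=31185, p(40)=37338, p(41)=44583, p(42)=53174, p(43)=63261, p(44)=75175, p(45)=89134, p(46)=105558, p(47)=124754, p(48)=147273, p(49)=173525, p(50)=204226, p(51)=239943, p(52)=281589, p(53)=329931, p(54)=386155, p(55)=451276, p(56)=526823, p(57)=614154, p(58)=715220, p(59)=831820, p(60)=966467, p(61)=1121505, p(62)=1300156, p(63)=1505499, p(64)=1741630, p(65)=2012558, p(66)=2323520, p(67)=2679689, p(68)=3087735, p(69)=3554345, p(70)=4087968, p(71)=4697205, p(72)=5392783, p(73)=6185689, p(74)=7089500, p(75)=8118264, p(76)=9289091, p(77)=10619863, p(78)=12132164, p(79)=13848650, p(80)=15796476, p(81)=18004327, p(82)=20506255, p(83)=23338469, p(84)=26543660, p(85)=30167357, p(86)=34262962, p(87)=38887673, p(88)=44108109, p(89)=49995925, p(90)=56634173, p(91)=64112359.
Final step: p(92) = p(91) + p(90) - p(87) - p(85) + p(80) + p(77) - p(70) - p(66) + p(57) + p(52) - p(41) - p(35) + p(22) + p(15) - p(0)
= 64112359 + 56634173 - 38887673 - 30167357 + 15796476 + 10619863 - 4087968 - 2323520 + 614154 + 281589 - 44583 - 14883 + 1002 + 176 - 1
= 72533807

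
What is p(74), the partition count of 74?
7089500

p(n) counts ways to write n as a sum of positive integers (order ignored).
Euler's pentagonal recurrence: p(k) = p(k-1) + p(k-2) - p(k-5) - p(k-7) + p(k-12) + p(k-15) - ... (offsets j(3j∓1)/2, signs ++--, p(0)=1, p(<0)=0).
DP table for k = 0..73: p(0)=1, p(1)=1, p(2)=2, p(3)=3, p(4)=5, p(5)=7, p(6)=11, p(7)=15, p(8)=22, p(9)=30, p(10)=42, p(11)=56, p(12)=77, p(13)=101, p(14)=135, p(15)=176, p(16)=231, p(17)=297, p(18)=385, p(19)=490, p(20)=627, p(21)=792, p(22)=1002, p(23)=1255, p(24)=1575, p(25)=1958, p(26)=2436, p(27)=3010, p(28)=3718, p(29)=4565, p(30)=5604, p(31)=6842, p(32)=8349, p(33)=10143, p(34)=12310, p(35)=14883, p(36)=17977, p(37)=21637, p(38)=26015, p(39)=31185, p(40)=37338, p(41)=44583, p(42)=53174, p(43)=63261, p(44)=75175, p(45)=89134, p(46)=105558, p(47)=124754, p(48)=147273, p(49)=173525, p(50)=204226, p(51)=239943, p(52)=281589, p(53)=329931, p(54)=386155, p(55)=451276, p(56)=526823, p(57)=614154, p(58)=715220, p(59)=831820, p(60)=966467, p(61)=1121505, p(62)=1300156, p(63)=1505499, p(64)=1741630, p(65)=2012558, p(66)=2323520, p(67)=2679689, p(68)=3087735, p(69)=3554345, p(70)=4087968, p(71)=4697205, p(72)=5392783, p(73)=6185689.
Final step: p(74) = p(73) + p(72) - p(69) - p(67) + p(62) + p(59) - p(52) - p(48) + p(39) + p(34) - p(23) - p(17) + p(4)
= 6185689 + 5392783 - 3554345 - 2679689 + 1300156 + 831820 - 281589 - 147273 + 31185 + 12310 - 1255 - 297 + 5
= 7089500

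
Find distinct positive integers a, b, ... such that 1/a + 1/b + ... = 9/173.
1/20 + 1/495 + 1/342540

Greedy algorithm:
9/173: ceiling(173/9) = 20, use 1/20
7/3460: ceiling(3460/7) = 495, use 1/495
1/342540: ceiling(342540/1) = 342540, use 1/342540
Result: 9/173 = 1/20 + 1/495 + 1/342540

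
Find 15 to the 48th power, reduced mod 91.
1

Repeated squaring. Binary of 48 = 110000.
15^1 ≡ 15 (mod 91); 15^2 ≡ 43 (mod 91); 15^4 ≡ 29 (mod 91); 15^8 ≡ 22 (mod 91); 15^16 ≡ 29 (mod 91); 15^32 ≡ 22 (mod 91)
15^48 = 15^16 × 15^32 ≡ 1 (mod 91)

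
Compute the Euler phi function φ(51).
32

51 = 3 × 17
φ(n) = n × ∏(1 - 1/p) for each prime p dividing n
φ(51) = 51 × (1 - 1/3) × (1 - 1/17) = 32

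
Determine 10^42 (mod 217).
190

Repeated squaring. Binary of 42 = 101010.
10^1 ≡ 10 (mod 217); 10^2 ≡ 100 (mod 217); 10^4 ≡ 18 (mod 217); 10^8 ≡ 107 (mod 217); 10^16 ≡ 165 (mod 217); 10^32 ≡ 100 (mod 217)
10^42 = 10^2 × 10^8 × 10^32 ≡ 190 (mod 217)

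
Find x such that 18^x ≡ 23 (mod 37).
3

Baby-step giant-step with step n = ⌈√37⌉ = 7.
Baby steps 18^j mod 37 (j:value) for j=0..6: 0:1, 1:18, 2:28, 3:23, 4:7, 5:15, 6:11.
h = 23 is already in the table at j=3, so x = 3.
Check: 18^3 ≡ 23 (mod 37).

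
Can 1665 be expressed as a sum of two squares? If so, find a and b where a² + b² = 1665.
12² + 39² (a=12, b=39)

Factorization: 1665 = 3^2 × 5 × 37
By Fermat: n is sum of two squares iff every prime p ≡ 3 (mod 4) appears to even power.
All primes ≡ 3 (mod 4) appear to even power.
Search a = 0, 1, 2, … for 1665 - a² a perfect square: first hit at a = 12: 1665 - 144 = 1521 = 39².
1665 = 12² + 39² = 144 + 1521 ✓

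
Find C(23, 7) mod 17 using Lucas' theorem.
0

Using Lucas' theorem:
Write n=23 and k=7 in base 17:
n in base 17: [1, 6]
k in base 17: [0, 7]
C(23,7) mod 17 = ∏ C(n_i, k_i) mod 17
Digit binomials (mod 17): C(1,0) = 1; C(6,7) = 0 (k_i > n_i)
Product: 1 × 0 = 0 ≡ 0 (mod 17)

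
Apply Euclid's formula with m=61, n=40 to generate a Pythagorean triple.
(2121, 4880, 5321)

Euclid's formula: a = m² - n², b = 2mn, c = m² + n²
m = 61, n = 40
a = 61² - 40² = 3721 - 1600 = 2121
b = 2 × 61 × 40 = 4880
c = 61² + 40² = 3721 + 1600 = 5321
Verification: 2121² + 4880² = 4498641 + 23814400 = 28313041 = 5321² ✓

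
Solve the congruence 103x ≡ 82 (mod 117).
x ≡ 61 (mod 117)

gcd(103, 117) = 1, which divides 82, so solutions exist.
Find 103^(-1) mod 117 by the extended Euclidean algorithm:
117 = 1 × 103 + 14  ⟹  14 = (1)·117 + (-1)·103
103 = 7 × 14 + 5  ⟹  5 = (-7)·117 + (8)·103
14 = 2 × 5 + 4  ⟹  4 = (15)·117 + (-17)·103
5 = 1 × 4 + 1  ⟹  1 = (-22)·117 + (25)·103
So (25)·103 ≡ 1 (mod 117), i.e. 103^(-1) ≡ 25 (mod 117).
x ≡ 25 × 82 = 2050 ≡ 61 (mod 117).
Check: 103 × 61 = 6283 ≡ 82 (mod 117).
Unique solution: x ≡ 61 (mod 117)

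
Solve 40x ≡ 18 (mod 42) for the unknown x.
x ≡ 12 (mod 21)

gcd(40, 42) = 2, which divides 18, so solutions exist.
Divide through by 2: 20x ≡ 9 (mod 21).
Find 20^(-1) mod 21 by the extended Euclidean algorithm:
21 = 1 × 20 + 1  ⟹  1 = (1)·21 + (-1)·20
So (-1)·20 ≡ 1 (mod 21), i.e. 20^(-1) ≡ -1 ≡ 20 (mod 21).
x ≡ 20 × 9 = 180 ≡ 12 (mod 21).
Check: 40 × 12 = 480 ≡ 18 (mod 42).
x ≡ 12 (mod 21), giving 2 solutions mod 42.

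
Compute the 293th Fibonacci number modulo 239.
62

Matrix identity: Q^n = [[F_(n+1), F_n], [F_n, F_(n-1)]] with Q = [[1,1],[1,0]].
n = 293 = 100100101₂. Square-and-multiply, entries mod 239:
Q^1 = [[1,1],[1,0]]
Q^2 = (Q^1)² = [[2,1],[1,1]]
Q^4 = (Q^2)² = [[5,3],[3,2]]
Q^9 = (Q^4)²·Q = [[55,34],[34,21]]
Q^18 = (Q^9)² = [[118,194],[194,163]]
Q^36 = (Q^18)² = [[175,22],[22,153]]
Q^73 = (Q^36)²·Q = [[85,39],[39,46]]
Q^146 = (Q^73)² = [[142,90],[90,52]]
Q^293 = (Q^146)²·Q = [[75,62],[62,13]]
F_293 mod 239 = Q^293[0][1] = 62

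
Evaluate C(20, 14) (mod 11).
7

Using Lucas' theorem:
Write n=20 and k=14 in base 11:
n in base 11: [1, 9]
k in base 11: [1, 3]
C(20,14) mod 11 = ∏ C(n_i, k_i) mod 11
Digit binomials (mod 11): C(1,1) = 1; C(9,3) = 84 ≡ 7
Product: 1 × 7 = 7 ≡ 7 (mod 11)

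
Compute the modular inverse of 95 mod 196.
163

gcd(95, 196) = 1, so the inverse exists.
Extended Euclidean algorithm on (196, 95):
196 = 2 × 95 + 6  ⟹  6 = (1)·196 + (-2)·95
95 = 15 × 6 + 5  ⟹  5 = (-15)·196 + (31)·95
6 = 1 × 5 + 1  ⟹  1 = (16)·196 + (-33)·95
So (-33)·95 ≡ 1 (mod 196), i.e. 95^(-1) ≡ -33 ≡ 163 (mod 196).
Check: 95 × 163 = 15485 ≡ 1 (mod 196)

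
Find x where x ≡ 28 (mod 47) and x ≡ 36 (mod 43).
122

Using Chinese Remainder Theorem:
M = 47 × 43 = 2021
M1 = 43, M2 = 47
y1 = 43^(-1) mod 47 = 35
y2 = 47^(-1) mod 43 = 11
x = (28×43×35 + 36×47×11) mod 2021 = 122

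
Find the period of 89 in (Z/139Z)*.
69

139 is prime, so ord(89) divides φ(139) = 138.
Divisors of 138: 1, 2, 3, 6, 23, 46, 69, 138.
Repeated squaring: 89^1 ≡ 89, 89^2 ≡ 137, 89^4 ≡ 4, 89^8 ≡ 16, 89^16 ≡ 117, 89^32 ≡ 67, 89^64 ≡ 41, 89^128 ≡ 13 (mod 139).
Test 89^d mod 139 for each divisor d in increasing order:
89^1 ≡ 89
89^2 ≡ 137
89^3 = 89^2·89^1 ≡ 100
89^6 = 89^4·89^2 ≡ 131
89^23 = 89^16·89^4·89^2·89^1 ≡ 96
89^46 = 89^32·89^8·89^4·89^2 ≡ 42
89^69 = 89^64·89^4·89^1 ≡ 1  ← first divisor giving 1
The order is 69.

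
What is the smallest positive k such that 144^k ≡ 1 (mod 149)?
74

149 is prime, so ord(144) divides φ(149) = 148.
Divisors of 148: 1, 2, 4, 37, 74, 148.
Repeated squaring: 144^1 ≡ 144, 144^2 ≡ 25, 144^4 ≡ 29, 144^8 ≡ 96, 144^16 ≡ 127, 144^32 ≡ 37, 144^64 ≡ 28, 144^128 ≡ 39 (mod 149).
Test 144^d mod 149 for each divisor d in increasing order:
144^1 ≡ 144
144^2 ≡ 25
144^4 ≡ 29
144^37 = 144^32·144^4·144^1 ≡ 148
144^74 = 144^64·144^8·144^2 ≡ 1  ← first divisor giving 1
The order is 74.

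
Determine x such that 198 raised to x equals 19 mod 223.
208

Baby-step giant-step with step n = ⌈√223⌉ = 15.
Baby steps 198^j mod 223 (j:value) for j=0..14: 0:1, 1:198, 2:179, 3:208, 4:152, 5:214, 6:2, 7:173, 8:135, 9:193, 10:81, 11:205, 12:4, 13:123, 14:47.
Giant-step multiplier: 198^(-15) ≡ 198^(222-15) = 198^207 ≡ 26 (mod 223).
Giant steps γ_i = 19·26^i mod 223: γ_0=19, γ_1=48, γ_2=133, γ_3=113, γ_4=39, γ_5=122, γ_6=50, γ_7=185, γ_8=127, γ_9=180, γ_10=220, γ_11=145, γ_12=202, γ_13=123 (in table at j=13).
x = i·n + j = 13·15 + 13 = 208.
Check: 198^208 ≡ 19 (mod 223).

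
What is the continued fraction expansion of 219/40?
[5; 2, 9, 2]

Euclidean algorithm steps:
219 = 5 × 40 + 19
40 = 2 × 19 + 2
19 = 9 × 2 + 1
2 = 2 × 1 + 0
Continued fraction: [5; 2, 9, 2]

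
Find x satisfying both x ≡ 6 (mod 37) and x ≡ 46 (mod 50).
746

Using Chinese Remainder Theorem:
M = 37 × 50 = 1850
M1 = 50, M2 = 37
y1 = 50^(-1) mod 37 = 20
y2 = 37^(-1) mod 50 = 23
x = (6×50×20 + 46×37×23) mod 1850 = 746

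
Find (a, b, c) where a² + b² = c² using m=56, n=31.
(2175, 3472, 4097)

Euclid's formula: a = m² - n², b = 2mn, c = m² + n²
m = 56, n = 31
a = 56² - 31² = 3136 - 961 = 2175
b = 2 × 56 × 31 = 3472
c = 56² + 31² = 3136 + 961 = 4097
Verification: 2175² + 3472² = 4730625 + 12054784 = 16785409 = 4097² ✓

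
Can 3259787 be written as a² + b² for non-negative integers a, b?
Not possible

Factorization: 3259787 = 41 × 43^3
By Fermat: n is sum of two squares iff every prime p ≡ 3 (mod 4) appears to even power.
Prime(s) ≡ 3 (mod 4) with odd exponent: [(43, 3)]
Therefore 3259787 cannot be expressed as a² + b².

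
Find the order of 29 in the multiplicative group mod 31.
10

31 is prime, so ord(29) divides φ(31) = 30.
Divisors of 30: 1, 2, 3, 5, 6, 10, 15, 30.
Repeated squaring: 29^1 ≡ 29, 29^2 ≡ 4, 29^4 ≡ 16, 29^8 ≡ 8, 29^16 ≡ 2 (mod 31).
Test 29^d mod 31 for each divisor d in increasing order:
29^1 ≡ 29
29^2 ≡ 4
29^3 = 29^2·29^1 ≡ 23
29^5 = 29^4·29^1 ≡ 30
29^6 = 29^4·29^2 ≡ 2
29^10 = 29^8·29^2 ≡ 1  ← first divisor giving 1
The order is 10.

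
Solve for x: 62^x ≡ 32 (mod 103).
86

Baby-step giant-step with step n = ⌈√103⌉ = 11.
Baby steps 62^j mod 103 (j:value) for j=0..10: 0:1, 1:62, 2:33, 3:89, 4:59, 5:53, 6:93, 7:101, 8:82, 9:37, 10:28.
Giant-step multiplier: 62^(-11) ≡ 62^(102-11) = 62^91 ≡ 48 (mod 103).
Giant steps γ_i = 32·48^i mod 103: γ_0=32, γ_1=94, γ_2=83, γ_3=70, γ_4=64, γ_5=85, γ_6=63, γ_7=37 (in table at j=9).
x = i·n + j = 7·11 + 9 = 86.
Check: 62^86 ≡ 32 (mod 103).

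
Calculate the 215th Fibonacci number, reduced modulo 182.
125

Matrix identity: Q^n = [[F_(n+1), F_n], [F_n, F_(n-1)]] with Q = [[1,1],[1,0]].
n = 215 = 11010111₂. Square-and-multiply, entries mod 182:
Q^1 = [[1,1],[1,0]]
Q^3 = (Q^1)²·Q = [[3,2],[2,1]]
Q^6 = (Q^3)² = [[13,8],[8,5]]
Q^13 = (Q^6)²·Q = [[13,51],[51,144]]
Q^26 = (Q^13)² = [[40,181],[181,41]]
Q^53 = (Q^26)²·Q = [[64,145],[145,101]]
Q^107 = (Q^53)²·Q = [[88,5],[5,83]]
Q^215 = (Q^107)²·Q = [[70,125],[125,127]]
F_215 mod 182 = Q^215[0][1] = 125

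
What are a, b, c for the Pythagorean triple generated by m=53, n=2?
(2805, 212, 2813)

Euclid's formula: a = m² - n², b = 2mn, c = m² + n²
m = 53, n = 2
a = 53² - 2² = 2809 - 4 = 2805
b = 2 × 53 × 2 = 212
c = 53² + 2² = 2809 + 4 = 2813
Verification: 2805² + 212² = 7868025 + 44944 = 7912969 = 2813² ✓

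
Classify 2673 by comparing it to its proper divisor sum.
deficient

Proper divisors of 2673: sum = 1 + 3 + 9 + 11 + 27 + 33 + 81 + 99 + 243 + 297 + 891 = 1695
Since 1695 < 2673, 2673 is deficient.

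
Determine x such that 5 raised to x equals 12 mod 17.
9

Baby-step giant-step with step n = ⌈√17⌉ = 5.
Baby steps 5^j mod 17 (j:value) for j=0..4: 0:1, 1:5, 2:8, 3:6, 4:13.
Giant-step multiplier: 5^(-5) ≡ 5^(16-5) = 5^11 ≡ 11 (mod 17).
Giant steps γ_i = 12·11^i mod 17: γ_0=12, γ_1=13 (in table at j=4).
x = i·n + j = 1·5 + 4 = 9.
Check: 5^9 ≡ 12 (mod 17).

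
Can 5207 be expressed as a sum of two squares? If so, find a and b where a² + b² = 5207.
Not possible

Factorization: 5207 = 41 × 127
By Fermat: n is sum of two squares iff every prime p ≡ 3 (mod 4) appears to even power.
Prime(s) ≡ 3 (mod 4) with odd exponent: [(127, 1)]
Therefore 5207 cannot be expressed as a² + b².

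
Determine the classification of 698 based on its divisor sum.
deficient

Proper divisors of 698: sum = 1 + 2 + 349 = 352
Since 352 < 698, 698 is deficient.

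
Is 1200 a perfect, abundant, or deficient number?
abundant

Proper divisors of 1200: sum = 1 + 2 + 3 + 4 + 5 + 6 + 8 + 10 + ... + 240 + 300 + 400 + 600 (29 divisors) = 2644
Since 2644 > 1200, 1200 is abundant.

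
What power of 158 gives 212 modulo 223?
190

Baby-step giant-step with step n = ⌈√223⌉ = 15.
Baby steps 158^j mod 223 (j:value) for j=0..14: 0:1, 1:158, 2:211, 3:111, 4:144, 5:6, 6:56, 7:151, 8:220, 9:195, 10:36, 11:113, 12:14, 13:205, 14:55.
Giant-step multiplier: 158^(-15) ≡ 158^(222-15) = 158^207 ≡ 191 (mod 223).
Giant steps γ_i = 212·191^i mod 223: γ_0=212, γ_1=129, γ_2=109, γ_3=80, γ_4=116, γ_5=79, γ_6=148, γ_7=170, γ_8=135, γ_9=140, γ_10=203, γ_11=194, γ_12=36 (in table at j=10).
x = i·n + j = 12·15 + 10 = 190.
Check: 158^190 ≡ 212 (mod 223).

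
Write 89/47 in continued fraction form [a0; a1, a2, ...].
[1; 1, 8, 2, 2]

Euclidean algorithm steps:
89 = 1 × 47 + 42
47 = 1 × 42 + 5
42 = 8 × 5 + 2
5 = 2 × 2 + 1
2 = 2 × 1 + 0
Continued fraction: [1; 1, 8, 2, 2]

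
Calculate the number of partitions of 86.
34262962

p(n) counts ways to write n as a sum of positive integers (order ignored).
Euler's pentagonal recurrence: p(k) = p(k-1) + p(k-2) - p(k-5) - p(k-7) + p(k-12) + p(k-15) - ... (offsets j(3j∓1)/2, signs ++--, p(0)=1, p(<0)=0).
DP table for k = 0..85: p(0)=1, p(1)=1, p(2)=2, p(3)=3, p(4)=5, p(5)=7, p(6)=11, p(7)=15, p(8)=22, p(9)=30, p(10)=42, p(11)=56, p(12)=77, p(13)=101, p(14)=135, p(15)=176, p(16)=231, p(17)=297, p(18)=385, p(19)=490, p(20)=627, p(21)=792, p(22)=1002, p(23)=1255, p(24)=1575, p(25)=1958, p(26)=2436, p(27)=3010, p(28)=3718, p(29)=4565, p(30)=5604, p(31)=6842, p(32)=8349, p(33)=10143, p(34)=12310, p(35)=14883, p(36)=17977, p(37)=21637, p(38)=26015, p(39)=31185, p(40)=37338, p(41)=44583, p(42)=53174, p(43)=63261, p(44)=75175, p(45)=89134, p(46)=105558, p(47)=124754, p(48)=147273, p(49)=173525, p(50)=204226, p(51)=239943, p(52)=281589, p(53)=329931, p(54)=386155, p(55)=451276, p(56)=526823, p(57)=614154, p(58)=715220, p(59)=831820, p(60)=966467, p(61)=1121505, p(62)=1300156, p(63)=1505499, p(64)=1741630, p(65)=2012558, p(66)=2323520, p(67)=2679689, p(68)=3087735, p(69)=3554345, p(70)=4087968, p(71)=4697205, p(72)=5392783, p(73)=6185689, p(74)=7089500, p(75)=8118264, p(76)=9289091, p(77)=10619863, p(78)=12132164, p(79)=13848650, p(80)=15796476, p(81)=18004327, p(82)=20506255, p(83)=23338469, p(84)=26543660, p(85)=30167357.
Final step: p(86) = p(85) + p(84) - p(81) - p(79) + p(74) + p(71) - p(64) - p(60) + p(51) + p(46) - p(35) - p(29) + p(16) + p(9)
= 30167357 + 26543660 - 18004327 - 13848650 + 7089500 + 4697205 - 1741630 - 966467 + 239943 + 105558 - 14883 - 4565 + 231 + 30
= 34262962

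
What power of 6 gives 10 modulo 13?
2

Baby-step giant-step with step n = ⌈√13⌉ = 4.
Baby steps 6^j mod 13 (j:value) for j=0..3: 0:1, 1:6, 2:10, 3:8.
h = 10 is already in the table at j=2, so x = 2.
Check: 6^2 ≡ 10 (mod 13).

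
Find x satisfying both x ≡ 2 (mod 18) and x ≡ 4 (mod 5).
74

Using Chinese Remainder Theorem:
M = 18 × 5 = 90
M1 = 5, M2 = 18
y1 = 5^(-1) mod 18 = 11
y2 = 18^(-1) mod 5 = 2
x = (2×5×11 + 4×18×2) mod 90 = 74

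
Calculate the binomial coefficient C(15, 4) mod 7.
0

Using Lucas' theorem:
Write n=15 and k=4 in base 7:
n in base 7: [2, 1]
k in base 7: [0, 4]
C(15,4) mod 7 = ∏ C(n_i, k_i) mod 7
Digit binomials (mod 7): C(2,0) = 1; C(1,4) = 0 (k_i > n_i)
Product: 1 × 0 = 0 ≡ 0 (mod 7)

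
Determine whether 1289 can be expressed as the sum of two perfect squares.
8² + 35² (a=8, b=35)

Factorization: 1289 = 1289
By Fermat: n is sum of two squares iff every prime p ≡ 3 (mod 4) appears to even power.
All primes ≡ 3 (mod 4) appear to even power.
Search a = 0, 1, 2, … for 1289 - a² a perfect square: first hit at a = 8: 1289 - 64 = 1225 = 35².
1289 = 8² + 35² = 64 + 1225 ✓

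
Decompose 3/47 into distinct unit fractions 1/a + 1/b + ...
1/16 + 1/752

Greedy algorithm:
3/47: ceiling(47/3) = 16, use 1/16
1/752: ceiling(752/1) = 752, use 1/752
Result: 3/47 = 1/16 + 1/752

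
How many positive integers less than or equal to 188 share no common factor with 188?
92

188 = 2^2 × 47
φ(n) = n × ∏(1 - 1/p) for each prime p dividing n
φ(188) = 188 × (1 - 1/2) × (1 - 1/47) = 92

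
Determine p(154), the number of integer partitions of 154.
60356673280

p(n) counts ways to write n as a sum of positive integers (order ignored).
Euler's pentagonal recurrence: p(k) = p(k-1) + p(k-2) - p(k-5) - p(k-7) + p(k-12) + p(k-15) - ... (offsets j(3j∓1)/2, signs ++--, p(0)=1, p(<0)=0).
DP table for k = 0..153: p(0)=1, p(1)=1, p(2)=2, p(3)=3, p(4)=5, p(5)=7, p(6)=11, p(7)=15, p(8)=22, p(9)=30, p(10)=42, p(11)=56, p(12)=77, p(13)=101, p(14)=135, p(15)=176, p(16)=231, p(17)=297, p(18)=385, p(19)=490, p(20)=627, p(21)=792, p(22)=1002, p(23)=1255, p(24)=1575, p(25)=1958, p(26)=2436, p(27)=3010, p(28)=3718, p(29)=4565, p(30)=5604, p(31)=6842, p(32)=8349, p(33)=10143, p(34)=12310, p(35)=14883, p(36)=17977, p(37)=21637, p(38)=26015, p(39)=31185, p(40)=37338, p(41)=44583, p(42)=53174, p(43)=63261, p(44)=75175, p(45)=89134, p(46)=105558, p(47)=124754, p(48)=147273, p(49)=173525, p(50)=204226, p(51)=239943, p(52)=281589, p(53)=329931, p(54)=386155, p(55)=451276, p(56)=526823, p(57)=614154, p(58)=715220, p(59)=831820, p(60)=966467, p(61)=1121505, p(62)=1300156, p(63)=1505499, p(64)=1741630, p(65)=2012558, p(66)=2323520, p(67)=2679689, p(68)=3087735, p(69)=3554345, p(70)=4087968, p(71)=4697205, p(72)=5392783, p(73)=6185689, p(74)=7089500, p(75)=8118264, p(76)=9289091, p(77)=10619863, p(78)=12132164, p(79)=13848650, p(80)=15796476, p(81)=18004327, p(82)=20506255, p(83)=23338469, p(84)=26543660, p(85)=30167357, p(86)=34262962, p(87)=38887673, p(88)=44108109, p(89)=49995925, p(90)=56634173, p(91)=64112359, p(92)=72533807, p(93)=82010177, p(94)=92669720, p(95)=104651419, p(96)=118114304, p(97)=133230930, p(98)=150198136, p(99)=169229875, p(100)=190569292, p(101)=214481126, p(102)=241265379, p(103)=271248950, p(104)=304801365, p(105)=342325709, p(106)=384276336, p(107)=431149389, p(108)=483502844, p(109)=541946240, p(110)=607163746, p(111)=679903203, p(112)=761002156, p(113)=851376628, p(114)=952050665, p(115)=1064144451, p(116)=1188908248, p(117)=1327710076, p(118)=1482074143, p(119)=1653668665, p(120)=1844349560, p(121)=2056148051, p(122)=2291320912, p(123)=2552338241, p(124)=2841940500, p(125)=3163127352, p(126)=3519222692, p(127)=3913864295, p(128)=4351078600, p(129)=4835271870, p(130)=5371315400, p(131)=5964539504, p(132)=6620830889, p(133)=7346629512, p(134)=8149040695, p(135)=9035836076, p(136)=10015581680, p(137)=11097645016, p(138)=12292341831, p(139)=13610949895, p(140)=15065878135, p(141)=16670689208, p(142)=18440293320, p(143)=20390982757, p(144)=22540654445, p(145)=24908858009, p(146)=27517052599, p(147)=30388671978, p(148)=33549419497, p(149)=37027355200, p(150)=40853235313, p(151)=45060624582, p(152)=49686288421, p(153)=54770336324.
Final step: p(154) = p(153) + p(152) - p(149) - p(147) + p(142) + p(139) - p(132) - p(128) + p(119) + p(114) - p(103) - p(97) + p(84) + p(77) - p(62) - p(54) + p(37) + p(28) - p(9)
= 54770336324 + 49686288421 - 37027355200 - 30388671978 + 18440293320 + 13610949895 - 6620830889 - 4351078600 + 1653668665 + 952050665 - 271248950 - 133230930 + 26543660 + 10619863 - 1300156 - 386155 + 21637 + 3718 - 30
= 60356673280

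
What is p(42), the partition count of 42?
53174

p(n) counts ways to write n as a sum of positive integers (order ignored).
Euler's pentagonal recurrence: p(k) = p(k-1) + p(k-2) - p(k-5) - p(k-7) + p(k-12) + p(k-15) - ... (offsets j(3j∓1)/2, signs ++--, p(0)=1, p(<0)=0).
DP table for k = 0..41: p(0)=1, p(1)=1, p(2)=2, p(3)=3, p(4)=5, p(5)=7, p(6)=11, p(7)=15, p(8)=22, p(9)=30, p(10)=42, p(11)=56, p(12)=77, p(13)=101, p(14)=135, p(15)=176, p(16)=231, p(17)=297, p(18)=385, p(19)=490, p(20)=627, p(21)=792, p(22)=1002, p(23)=1255, p(24)=1575, p(25)=1958, p(26)=2436, p(27)=3010, p(28)=3718, p(29)=4565, p(30)=5604, p(31)=6842, p(32)=8349, p(33)=10143, p(34)=12310, p(35)=14883, p(36)=17977, p(37)=21637, p(38)=26015, p(39)=31185, p(40)=37338, p(41)=44583.
Final step: p(42) = p(41) + p(40) - p(37) - p(35) + p(30) + p(27) - p(20) - p(16) + p(7) + p(2)
= 44583 + 37338 - 21637 - 14883 + 5604 + 3010 - 627 - 231 + 15 + 2
= 53174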